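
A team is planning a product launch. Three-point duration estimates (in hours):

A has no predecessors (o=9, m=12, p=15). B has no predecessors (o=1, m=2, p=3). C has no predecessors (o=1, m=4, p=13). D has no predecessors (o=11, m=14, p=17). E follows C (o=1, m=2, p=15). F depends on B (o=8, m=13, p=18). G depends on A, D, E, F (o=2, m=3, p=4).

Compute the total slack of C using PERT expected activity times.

6 hours

te_A = (9 + 4·12 + 15)/6 = 72/6 = 12
te_B = (1 + 4·2 + 3)/6 = 12/6 = 2
te_C = (1 + 4·4 + 13)/6 = 30/6 = 5
te_D = (11 + 4·14 + 17)/6 = 84/6 = 14
te_E = (1 + 4·2 + 15)/6 = 24/6 = 4
te_F = (8 + 4·13 + 18)/6 = 78/6 = 13
te_G = (2 + 4·3 + 4)/6 = 18/6 = 3

Forward pass:
ES_A = 0; EF_A = 12
ES_B = 0; EF_B = 2
ES_C = 0; EF_C = 5
ES_D = 0; EF_D = 14
ES_E = 5; EF_E = 5+4 = 9
ES_F = 2; EF_F = 2+13 = 15
ES_G = max(EF_A=12, EF_D=14, EF_E=9, EF_F=15) = 15; EF_G = 15+3 = 18
Expected project duration μ = 18 hours. Critical path: B → F → G.

Backward pass:
LF_G = 18; LS_G = 18−3 = 15
LF_F = LS_G = 15; LS_F = 15−13 = 2
LF_E = LS_G = 15; LS_E = 15−4 = 11
LF_D = LS_G = 15; LS_D = 15−14 = 1
LF_C = LS_E = 11; LS_C = 11−5 = 6
LF_B = LS_F = 2; LS_B = 2−2 = 0
LF_A = LS_G = 15; LS_A = 15−12 = 3
Slack_C = LS_C − ES_C = 6 − 0 = 6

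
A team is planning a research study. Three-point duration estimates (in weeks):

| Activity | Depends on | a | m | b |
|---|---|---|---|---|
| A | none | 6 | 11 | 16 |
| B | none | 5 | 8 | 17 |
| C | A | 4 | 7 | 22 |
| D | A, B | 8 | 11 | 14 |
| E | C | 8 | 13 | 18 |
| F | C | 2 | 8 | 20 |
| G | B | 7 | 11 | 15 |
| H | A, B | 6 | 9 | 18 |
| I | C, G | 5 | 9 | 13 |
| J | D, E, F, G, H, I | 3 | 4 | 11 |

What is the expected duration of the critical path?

38 weeks

te_A = (6 + 4·11 + 16)/6 = 66/6 = 11
te_B = (5 + 4·8 + 17)/6 = 54/6 = 9
te_C = (4 + 4·7 + 22)/6 = 54/6 = 9
te_D = (8 + 4·11 + 14)/6 = 66/6 = 11
te_E = (8 + 4·13 + 18)/6 = 78/6 = 13
te_F = (2 + 4·8 + 20)/6 = 54/6 = 9
te_G = (7 + 4·11 + 15)/6 = 66/6 = 11
te_H = (6 + 4·9 + 18)/6 = 60/6 = 10
te_I = (5 + 4·9 + 13)/6 = 54/6 = 9
te_J = (3 + 4·4 + 11)/6 = 30/6 = 5

Forward pass:
ES_A = 0; EF_A = 11
ES_B = 0; EF_B = 9
ES_C = 11; EF_C = 11+9 = 20
ES_D = max(EF_A=11, EF_B=9) = 11; EF_D = 11+11 = 22
ES_E = 20; EF_E = 20+13 = 33
ES_F = 20; EF_F = 20+9 = 29
ES_G = 9; EF_G = 9+11 = 20
ES_H = max(EF_A=11, EF_B=9) = 11; EF_H = 11+10 = 21
ES_I = max(EF_C=20, EF_G=20) = 20; EF_I = 20+9 = 29
ES_J = max(EF_D=22, EF_E=33, EF_F=29, EF_G=20, EF_H=21, EF_I=29) = 33; EF_J = 33+5 = 38
Expected project duration μ = 38 weeks. Critical path: A → C → E → J.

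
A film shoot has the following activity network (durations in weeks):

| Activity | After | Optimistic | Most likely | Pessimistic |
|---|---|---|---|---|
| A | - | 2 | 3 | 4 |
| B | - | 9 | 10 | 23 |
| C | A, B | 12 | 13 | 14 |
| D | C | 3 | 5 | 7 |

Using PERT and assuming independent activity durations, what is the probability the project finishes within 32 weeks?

0.793

te_A = (2 + 4·3 + 4)/6 = 18/6 = 3; σ²_A = ((4−2)/6)² = 0.111
te_B = (9 + 4·10 + 23)/6 = 72/6 = 12; σ²_B = ((23−9)/6)² = 5.444
te_C = (12 + 4·13 + 14)/6 = 78/6 = 13; σ²_C = ((14−12)/6)² = 0.111
te_D = (3 + 4·5 + 7)/6 = 30/6 = 5; σ²_D = ((7−3)/6)² = 0.444

Forward pass:
ES_A = 0; EF_A = 3
ES_B = 0; EF_B = 12
ES_C = max(EF_A=3, EF_B=12) = 12; EF_C = 12+13 = 25
ES_D = 25; EF_D = 25+5 = 30
Expected project duration μ = 30 weeks. Critical path: B → C → D.

Variance along critical path = 5.444 + 0.111 + 0.444 = 6.000; σ = √6.000 = 2.449 weeks.
Z = (32 − 30) / 2.449 = 0.816
P(T ≤ 32) = Φ(0.816) ≈ 0.793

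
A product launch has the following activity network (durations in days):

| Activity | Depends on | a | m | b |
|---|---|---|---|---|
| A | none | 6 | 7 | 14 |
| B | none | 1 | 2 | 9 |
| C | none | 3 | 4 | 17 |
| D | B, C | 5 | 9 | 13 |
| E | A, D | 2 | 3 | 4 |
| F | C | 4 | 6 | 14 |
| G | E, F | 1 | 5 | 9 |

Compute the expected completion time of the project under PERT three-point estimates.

te_A = (6 + 4·7 + 14)/6 = 48/6 = 8
te_B = (1 + 4·2 + 9)/6 = 18/6 = 3
te_C = (3 + 4·4 + 17)/6 = 36/6 = 6
te_D = (5 + 4·9 + 13)/6 = 54/6 = 9
te_E = (2 + 4·3 + 4)/6 = 18/6 = 3
te_F = (4 + 4·6 + 14)/6 = 42/6 = 7
te_G = (1 + 4·5 + 9)/6 = 30/6 = 5

Forward pass:
ES_A = 0; EF_A = 8
ES_B = 0; EF_B = 3
ES_C = 0; EF_C = 6
ES_D = max(EF_B=3, EF_C=6) = 6; EF_D = 6+9 = 15
ES_E = max(EF_A=8, EF_D=15) = 15; EF_E = 15+3 = 18
ES_F = 6; EF_F = 6+7 = 13
ES_G = max(EF_E=18, EF_F=13) = 18; EF_G = 18+5 = 23
Expected project duration μ = 23 days. Critical path: C → D → E → G.

23 days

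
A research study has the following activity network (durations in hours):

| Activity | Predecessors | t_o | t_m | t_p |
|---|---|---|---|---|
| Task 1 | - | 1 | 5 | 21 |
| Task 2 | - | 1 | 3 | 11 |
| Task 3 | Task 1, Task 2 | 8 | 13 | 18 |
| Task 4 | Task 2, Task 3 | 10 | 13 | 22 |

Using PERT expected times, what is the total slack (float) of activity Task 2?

3 hours

te_Task 1 = (1 + 4·5 + 21)/6 = 42/6 = 7
te_Task 2 = (1 + 4·3 + 11)/6 = 24/6 = 4
te_Task 3 = (8 + 4·13 + 18)/6 = 78/6 = 13
te_Task 4 = (10 + 4·13 + 22)/6 = 84/6 = 14

Forward pass:
ES_Task 1 = 0; EF_Task 1 = 7
ES_Task 2 = 0; EF_Task 2 = 4
ES_Task 3 = max(EF_Task 1=7, EF_Task 2=4) = 7; EF_Task 3 = 7+13 = 20
ES_Task 4 = max(EF_Task 2=4, EF_Task 3=20) = 20; EF_Task 4 = 20+14 = 34
Expected project duration μ = 34 hours. Critical path: Task 1 → Task 3 → Task 4.

Backward pass:
LF_Task 4 = 34; LS_Task 4 = 34−14 = 20
LF_Task 3 = LS_Task 4 = 20; LS_Task 3 = 20−13 = 7
LF_Task 2 = min(LS_Task 3=7, LS_Task 4=20) = 7; LS_Task 2 = 7−4 = 3
LF_Task 1 = LS_Task 3 = 7; LS_Task 1 = 7−7 = 0
Slack_Task 2 = LS_Task 2 − ES_Task 2 = 3 − 0 = 3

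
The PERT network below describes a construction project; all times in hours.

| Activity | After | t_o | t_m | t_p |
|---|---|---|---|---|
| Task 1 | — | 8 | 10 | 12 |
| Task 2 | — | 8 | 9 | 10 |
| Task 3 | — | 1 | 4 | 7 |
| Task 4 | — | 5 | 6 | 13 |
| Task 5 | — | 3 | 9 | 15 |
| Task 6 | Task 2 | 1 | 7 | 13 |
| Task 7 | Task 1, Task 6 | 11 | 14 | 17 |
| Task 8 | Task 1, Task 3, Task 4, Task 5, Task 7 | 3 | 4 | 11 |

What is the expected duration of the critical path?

te_Task 1 = (8 + 4·10 + 12)/6 = 60/6 = 10
te_Task 2 = (8 + 4·9 + 10)/6 = 54/6 = 9
te_Task 3 = (1 + 4·4 + 7)/6 = 24/6 = 4
te_Task 4 = (5 + 4·6 + 13)/6 = 42/6 = 7
te_Task 5 = (3 + 4·9 + 15)/6 = 54/6 = 9
te_Task 6 = (1 + 4·7 + 13)/6 = 42/6 = 7
te_Task 7 = (11 + 4·14 + 17)/6 = 84/6 = 14
te_Task 8 = (3 + 4·4 + 11)/6 = 30/6 = 5

Forward pass:
ES_Task 1 = 0; EF_Task 1 = 10
ES_Task 2 = 0; EF_Task 2 = 9
ES_Task 3 = 0; EF_Task 3 = 4
ES_Task 4 = 0; EF_Task 4 = 7
ES_Task 5 = 0; EF_Task 5 = 9
ES_Task 6 = 9; EF_Task 6 = 9+7 = 16
ES_Task 7 = max(EF_Task 1=10, EF_Task 6=16) = 16; EF_Task 7 = 16+14 = 30
ES_Task 8 = max(EF_Task 1=10, EF_Task 3=4, EF_Task 4=7, EF_Task 5=9, EF_Task 7=30) = 30; EF_Task 8 = 30+5 = 35
Expected project duration μ = 35 hours. Critical path: Task 2 → Task 6 → Task 7 → Task 8.

35 hours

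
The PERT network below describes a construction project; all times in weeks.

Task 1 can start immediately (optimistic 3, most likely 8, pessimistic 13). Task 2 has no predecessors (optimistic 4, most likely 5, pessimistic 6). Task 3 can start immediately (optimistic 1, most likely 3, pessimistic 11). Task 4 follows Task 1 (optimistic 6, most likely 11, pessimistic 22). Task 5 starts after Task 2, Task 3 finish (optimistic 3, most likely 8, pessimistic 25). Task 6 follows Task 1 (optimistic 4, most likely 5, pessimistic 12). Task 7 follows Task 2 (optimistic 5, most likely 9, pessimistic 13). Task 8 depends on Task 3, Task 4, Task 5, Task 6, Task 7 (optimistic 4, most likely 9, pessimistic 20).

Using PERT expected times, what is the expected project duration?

30 weeks

te_Task 1 = (3 + 4·8 + 13)/6 = 48/6 = 8
te_Task 2 = (4 + 4·5 + 6)/6 = 30/6 = 5
te_Task 3 = (1 + 4·3 + 11)/6 = 24/6 = 4
te_Task 4 = (6 + 4·11 + 22)/6 = 72/6 = 12
te_Task 5 = (3 + 4·8 + 25)/6 = 60/6 = 10
te_Task 6 = (4 + 4·5 + 12)/6 = 36/6 = 6
te_Task 7 = (5 + 4·9 + 13)/6 = 54/6 = 9
te_Task 8 = (4 + 4·9 + 20)/6 = 60/6 = 10

Forward pass:
ES_Task 1 = 0; EF_Task 1 = 8
ES_Task 2 = 0; EF_Task 2 = 5
ES_Task 3 = 0; EF_Task 3 = 4
ES_Task 4 = 8; EF_Task 4 = 8+12 = 20
ES_Task 5 = max(EF_Task 2=5, EF_Task 3=4) = 5; EF_Task 5 = 5+10 = 15
ES_Task 6 = 8; EF_Task 6 = 8+6 = 14
ES_Task 7 = 5; EF_Task 7 = 5+9 = 14
ES_Task 8 = max(EF_Task 3=4, EF_Task 4=20, EF_Task 5=15, EF_Task 6=14, EF_Task 7=14) = 20; EF_Task 8 = 20+10 = 30
Expected project duration μ = 30 weeks. Critical path: Task 1 → Task 4 → Task 8.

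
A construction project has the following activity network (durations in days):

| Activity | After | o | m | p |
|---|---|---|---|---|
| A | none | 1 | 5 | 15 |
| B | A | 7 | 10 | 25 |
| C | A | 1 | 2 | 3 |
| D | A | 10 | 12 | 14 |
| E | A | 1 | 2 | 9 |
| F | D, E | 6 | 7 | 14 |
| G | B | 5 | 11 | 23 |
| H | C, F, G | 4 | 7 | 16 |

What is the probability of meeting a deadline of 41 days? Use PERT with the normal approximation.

0.717

te_A = (1 + 4·5 + 15)/6 = 36/6 = 6; σ²_A = ((15−1)/6)² = 5.444
te_B = (7 + 4·10 + 25)/6 = 72/6 = 12; σ²_B = ((25−7)/6)² = 9.000
te_C = (1 + 4·2 + 3)/6 = 12/6 = 2; σ²_C = ((3−1)/6)² = 0.111
te_D = (10 + 4·12 + 14)/6 = 72/6 = 12; σ²_D = ((14−10)/6)² = 0.444
te_E = (1 + 4·2 + 9)/6 = 18/6 = 3; σ²_E = ((9−1)/6)² = 1.778
te_F = (6 + 4·7 + 14)/6 = 48/6 = 8; σ²_F = ((14−6)/6)² = 1.778
te_G = (5 + 4·11 + 23)/6 = 72/6 = 12; σ²_G = ((23−5)/6)² = 9.000
te_H = (4 + 4·7 + 16)/6 = 48/6 = 8; σ²_H = ((16−4)/6)² = 4.000

Forward pass:
ES_A = 0; EF_A = 6
ES_B = 6; EF_B = 6+12 = 18
ES_C = 6; EF_C = 6+2 = 8
ES_D = 6; EF_D = 6+12 = 18
ES_E = 6; EF_E = 6+3 = 9
ES_F = max(EF_D=18, EF_E=9) = 18; EF_F = 18+8 = 26
ES_G = 18; EF_G = 18+12 = 30
ES_H = max(EF_C=8, EF_F=26, EF_G=30) = 30; EF_H = 30+8 = 38
Expected project duration μ = 38 days. Critical path: A → B → G → H.

Variance along critical path = 5.444 + 9.000 + 9.000 + 4.000 = 27.444; σ = √27.444 = 5.239 days.
Z = (41 − 38) / 5.239 = 0.573
P(T ≤ 41) = Φ(0.573) ≈ 0.717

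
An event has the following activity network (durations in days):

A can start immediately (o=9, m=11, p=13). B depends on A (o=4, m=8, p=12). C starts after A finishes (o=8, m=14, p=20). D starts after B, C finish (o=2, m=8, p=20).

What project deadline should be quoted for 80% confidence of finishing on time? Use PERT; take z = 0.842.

te_A = (9 + 4·11 + 13)/6 = 66/6 = 11; σ²_A = ((13−9)/6)² = 0.444
te_B = (4 + 4·8 + 12)/6 = 48/6 = 8; σ²_B = ((12−4)/6)² = 1.778
te_C = (8 + 4·14 + 20)/6 = 84/6 = 14; σ²_C = ((20−8)/6)² = 4.000
te_D = (2 + 4·8 + 20)/6 = 54/6 = 9; σ²_D = ((20−2)/6)² = 9.000

Forward pass:
ES_A = 0; EF_A = 11
ES_B = 11; EF_B = 11+8 = 19
ES_C = 11; EF_C = 11+14 = 25
ES_D = max(EF_B=19, EF_C=25) = 25; EF_D = 25+9 = 34
Expected project duration μ = 34 days. Critical path: A → C → D.

Variance along critical path = 0.444 + 4.000 + 9.000 = 13.444; σ = 3.667 days.
D = μ + z·σ = 34 + 0.842·3.667 = 37.1 days

37.1 days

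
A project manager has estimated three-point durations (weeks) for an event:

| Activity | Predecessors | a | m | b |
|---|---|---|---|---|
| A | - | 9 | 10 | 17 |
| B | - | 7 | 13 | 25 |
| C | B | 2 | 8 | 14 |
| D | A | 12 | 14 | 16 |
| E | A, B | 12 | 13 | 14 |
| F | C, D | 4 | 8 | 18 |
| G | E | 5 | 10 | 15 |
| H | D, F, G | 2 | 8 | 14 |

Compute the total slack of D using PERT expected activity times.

3 weeks

te_A = (9 + 4·10 + 17)/6 = 66/6 = 11
te_B = (7 + 4·13 + 25)/6 = 84/6 = 14
te_C = (2 + 4·8 + 14)/6 = 48/6 = 8
te_D = (12 + 4·14 + 16)/6 = 84/6 = 14
te_E = (12 + 4·13 + 14)/6 = 78/6 = 13
te_F = (4 + 4·8 + 18)/6 = 54/6 = 9
te_G = (5 + 4·10 + 15)/6 = 60/6 = 10
te_H = (2 + 4·8 + 14)/6 = 48/6 = 8

Forward pass:
ES_A = 0; EF_A = 11
ES_B = 0; EF_B = 14
ES_C = 14; EF_C = 14+8 = 22
ES_D = 11; EF_D = 11+14 = 25
ES_E = max(EF_A=11, EF_B=14) = 14; EF_E = 14+13 = 27
ES_F = max(EF_C=22, EF_D=25) = 25; EF_F = 25+9 = 34
ES_G = 27; EF_G = 27+10 = 37
ES_H = max(EF_D=25, EF_F=34, EF_G=37) = 37; EF_H = 37+8 = 45
Expected project duration μ = 45 weeks. Critical path: B → E → G → H.

Backward pass:
LF_H = 45; LS_H = 45−8 = 37
LF_G = LS_H = 37; LS_G = 37−10 = 27
LF_F = LS_H = 37; LS_F = 37−9 = 28
LF_E = LS_G = 27; LS_E = 27−13 = 14
LF_D = min(LS_F=28, LS_H=37) = 28; LS_D = 28−14 = 14
LF_C = LS_F = 28; LS_C = 28−8 = 20
LF_B = min(LS_C=20, LS_E=14) = 14; LS_B = 14−14 = 0
LF_A = min(LS_D=14, LS_E=14) = 14; LS_A = 14−11 = 3
Slack_D = LS_D − ES_D = 14 − 11 = 3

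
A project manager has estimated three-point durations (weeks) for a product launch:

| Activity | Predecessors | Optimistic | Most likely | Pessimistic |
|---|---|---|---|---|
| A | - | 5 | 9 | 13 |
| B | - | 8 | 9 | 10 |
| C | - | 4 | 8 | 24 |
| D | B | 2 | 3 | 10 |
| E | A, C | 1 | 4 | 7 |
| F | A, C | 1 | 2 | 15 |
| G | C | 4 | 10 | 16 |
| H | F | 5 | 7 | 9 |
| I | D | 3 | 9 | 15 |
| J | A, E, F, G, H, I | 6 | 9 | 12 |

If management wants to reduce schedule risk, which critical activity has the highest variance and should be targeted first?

te_A = (5 + 4·9 + 13)/6 = 54/6 = 9; σ²_A = ((13−5)/6)² = 1.778
te_B = (8 + 4·9 + 10)/6 = 54/6 = 9; σ²_B = ((10−8)/6)² = 0.111
te_C = (4 + 4·8 + 24)/6 = 60/6 = 10; σ²_C = ((24−4)/6)² = 11.111
te_D = (2 + 4·3 + 10)/6 = 24/6 = 4; σ²_D = ((10−2)/6)² = 1.778
te_E = (1 + 4·4 + 7)/6 = 24/6 = 4; σ²_E = ((7−1)/6)² = 1.000
te_F = (1 + 4·2 + 15)/6 = 24/6 = 4; σ²_F = ((15−1)/6)² = 5.444
te_G = (4 + 4·10 + 16)/6 = 60/6 = 10; σ²_G = ((16−4)/6)² = 4.000
te_H = (5 + 4·7 + 9)/6 = 42/6 = 7; σ²_H = ((9−5)/6)² = 0.444
te_I = (3 + 4·9 + 15)/6 = 54/6 = 9; σ²_I = ((15−3)/6)² = 4.000
te_J = (6 + 4·9 + 12)/6 = 54/6 = 9; σ²_J = ((12−6)/6)² = 1.000

Forward pass:
ES_A = 0; EF_A = 9
ES_B = 0; EF_B = 9
ES_C = 0; EF_C = 10
ES_D = 9; EF_D = 9+4 = 13
ES_E = max(EF_A=9, EF_C=10) = 10; EF_E = 10+4 = 14
ES_F = max(EF_A=9, EF_C=10) = 10; EF_F = 10+4 = 14
ES_G = 10; EF_G = 10+10 = 20
ES_H = 14; EF_H = 14+7 = 21
ES_I = 13; EF_I = 13+9 = 22
ES_J = max(EF_A=9, EF_E=14, EF_F=14, EF_G=20, EF_H=21, EF_I=22) = 22; EF_J = 22+9 = 31
Expected project duration μ = 31 weeks. Critical path: B → D → I → J.

Variances on critical path: σ²_B=0.111, σ²_D=1.778, σ²_I=4.000, σ²_J=1.000.
Largest is σ²_I = 4.000.

I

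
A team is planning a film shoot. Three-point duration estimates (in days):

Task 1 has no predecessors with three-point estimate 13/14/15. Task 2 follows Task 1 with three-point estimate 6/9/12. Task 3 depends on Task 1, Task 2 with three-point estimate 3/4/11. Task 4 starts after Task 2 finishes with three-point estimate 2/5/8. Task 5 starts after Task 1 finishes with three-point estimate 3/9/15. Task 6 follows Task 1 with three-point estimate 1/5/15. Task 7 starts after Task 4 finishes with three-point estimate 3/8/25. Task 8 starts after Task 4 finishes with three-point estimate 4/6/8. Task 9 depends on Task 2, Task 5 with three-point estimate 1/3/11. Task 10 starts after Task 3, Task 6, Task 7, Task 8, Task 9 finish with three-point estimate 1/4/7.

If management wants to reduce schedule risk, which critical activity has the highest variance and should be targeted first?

te_Task 1 = (13 + 4·14 + 15)/6 = 84/6 = 14; σ²_Task 1 = ((15−13)/6)² = 0.111
te_Task 2 = (6 + 4·9 + 12)/6 = 54/6 = 9; σ²_Task 2 = ((12−6)/6)² = 1.000
te_Task 3 = (3 + 4·4 + 11)/6 = 30/6 = 5; σ²_Task 3 = ((11−3)/6)² = 1.778
te_Task 4 = (2 + 4·5 + 8)/6 = 30/6 = 5; σ²_Task 4 = ((8−2)/6)² = 1.000
te_Task 5 = (3 + 4·9 + 15)/6 = 54/6 = 9; σ²_Task 5 = ((15−3)/6)² = 4.000
te_Task 6 = (1 + 4·5 + 15)/6 = 36/6 = 6; σ²_Task 6 = ((15−1)/6)² = 5.444
te_Task 7 = (3 + 4·8 + 25)/6 = 60/6 = 10; σ²_Task 7 = ((25−3)/6)² = 13.444
te_Task 8 = (4 + 4·6 + 8)/6 = 36/6 = 6; σ²_Task 8 = ((8−4)/6)² = 0.444
te_Task 9 = (1 + 4·3 + 11)/6 = 24/6 = 4; σ²_Task 9 = ((11−1)/6)² = 2.778
te_Task 10 = (1 + 4·4 + 7)/6 = 24/6 = 4; σ²_Task 10 = ((7−1)/6)² = 1.000

Forward pass:
ES_Task 1 = 0; EF_Task 1 = 14
ES_Task 2 = 14; EF_Task 2 = 14+9 = 23
ES_Task 3 = max(EF_Task 1=14, EF_Task 2=23) = 23; EF_Task 3 = 23+5 = 28
ES_Task 4 = 23; EF_Task 4 = 23+5 = 28
ES_Task 5 = 14; EF_Task 5 = 14+9 = 23
ES_Task 6 = 14; EF_Task 6 = 14+6 = 20
ES_Task 7 = 28; EF_Task 7 = 28+10 = 38
ES_Task 8 = 28; EF_Task 8 = 28+6 = 34
ES_Task 9 = max(EF_Task 2=23, EF_Task 5=23) = 23; EF_Task 9 = 23+4 = 27
ES_Task 10 = max(EF_Task 3=28, EF_Task 6=20, EF_Task 7=38, EF_Task 8=34, EF_Task 9=27) = 38; EF_Task 10 = 38+4 = 42
Expected project duration μ = 42 days. Critical path: Task 1 → Task 2 → Task 4 → Task 7 → Task 10.

Variances on critical path: σ²_Task 1=0.111, σ²_Task 2=1.000, σ²_Task 4=1.000, σ²_Task 7=13.444, σ²_Task 10=1.000.
Largest is σ²_Task 7 = 13.444.

Task 7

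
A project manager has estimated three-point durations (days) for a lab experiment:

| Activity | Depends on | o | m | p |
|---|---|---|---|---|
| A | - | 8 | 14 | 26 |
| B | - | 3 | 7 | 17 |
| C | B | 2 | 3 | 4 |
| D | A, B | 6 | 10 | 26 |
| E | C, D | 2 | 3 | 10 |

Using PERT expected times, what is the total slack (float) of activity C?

te_A = (8 + 4·14 + 26)/6 = 90/6 = 15
te_B = (3 + 4·7 + 17)/6 = 48/6 = 8
te_C = (2 + 4·3 + 4)/6 = 18/6 = 3
te_D = (6 + 4·10 + 26)/6 = 72/6 = 12
te_E = (2 + 4·3 + 10)/6 = 24/6 = 4

Forward pass:
ES_A = 0; EF_A = 15
ES_B = 0; EF_B = 8
ES_C = 8; EF_C = 8+3 = 11
ES_D = max(EF_A=15, EF_B=8) = 15; EF_D = 15+12 = 27
ES_E = max(EF_C=11, EF_D=27) = 27; EF_E = 27+4 = 31
Expected project duration μ = 31 days. Critical path: A → D → E.

Backward pass:
LF_E = 31; LS_E = 31−4 = 27
LF_D = LS_E = 27; LS_D = 27−12 = 15
LF_C = LS_E = 27; LS_C = 27−3 = 24
LF_B = min(LS_C=24, LS_D=15) = 15; LS_B = 15−8 = 7
LF_A = LS_D = 15; LS_A = 15−15 = 0
Slack_C = LS_C − ES_C = 24 − 8 = 16

16 days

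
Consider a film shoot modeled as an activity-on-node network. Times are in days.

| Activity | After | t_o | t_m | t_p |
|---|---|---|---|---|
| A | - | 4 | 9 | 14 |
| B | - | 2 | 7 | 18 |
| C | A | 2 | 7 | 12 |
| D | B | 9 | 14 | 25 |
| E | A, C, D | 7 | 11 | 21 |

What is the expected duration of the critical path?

te_A = (4 + 4·9 + 14)/6 = 54/6 = 9
te_B = (2 + 4·7 + 18)/6 = 48/6 = 8
te_C = (2 + 4·7 + 12)/6 = 42/6 = 7
te_D = (9 + 4·14 + 25)/6 = 90/6 = 15
te_E = (7 + 4·11 + 21)/6 = 72/6 = 12

Forward pass:
ES_A = 0; EF_A = 9
ES_B = 0; EF_B = 8
ES_C = 9; EF_C = 9+7 = 16
ES_D = 8; EF_D = 8+15 = 23
ES_E = max(EF_A=9, EF_C=16, EF_D=23) = 23; EF_E = 23+12 = 35
Expected project duration μ = 35 days. Critical path: B → D → E.

35 days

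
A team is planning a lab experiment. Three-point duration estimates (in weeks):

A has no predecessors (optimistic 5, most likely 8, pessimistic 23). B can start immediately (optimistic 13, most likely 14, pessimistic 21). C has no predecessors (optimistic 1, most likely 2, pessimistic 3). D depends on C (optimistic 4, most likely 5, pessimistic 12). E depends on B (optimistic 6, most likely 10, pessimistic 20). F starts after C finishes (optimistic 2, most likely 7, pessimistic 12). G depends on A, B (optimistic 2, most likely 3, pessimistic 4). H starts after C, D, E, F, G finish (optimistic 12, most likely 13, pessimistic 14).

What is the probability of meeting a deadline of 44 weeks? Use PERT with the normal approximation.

0.968

te_A = (5 + 4·8 + 23)/6 = 60/6 = 10; σ²_A = ((23−5)/6)² = 9.000
te_B = (13 + 4·14 + 21)/6 = 90/6 = 15; σ²_B = ((21−13)/6)² = 1.778
te_C = (1 + 4·2 + 3)/6 = 12/6 = 2; σ²_C = ((3−1)/6)² = 0.111
te_D = (4 + 4·5 + 12)/6 = 36/6 = 6; σ²_D = ((12−4)/6)² = 1.778
te_E = (6 + 4·10 + 20)/6 = 66/6 = 11; σ²_E = ((20−6)/6)² = 5.444
te_F = (2 + 4·7 + 12)/6 = 42/6 = 7; σ²_F = ((12−2)/6)² = 2.778
te_G = (2 + 4·3 + 4)/6 = 18/6 = 3; σ²_G = ((4−2)/6)² = 0.111
te_H = (12 + 4·13 + 14)/6 = 78/6 = 13; σ²_H = ((14−12)/6)² = 0.111

Forward pass:
ES_A = 0; EF_A = 10
ES_B = 0; EF_B = 15
ES_C = 0; EF_C = 2
ES_D = 2; EF_D = 2+6 = 8
ES_E = 15; EF_E = 15+11 = 26
ES_F = 2; EF_F = 2+7 = 9
ES_G = max(EF_A=10, EF_B=15) = 15; EF_G = 15+3 = 18
ES_H = max(EF_C=2, EF_D=8, EF_E=26, EF_F=9, EF_G=18) = 26; EF_H = 26+13 = 39
Expected project duration μ = 39 weeks. Critical path: B → E → H.

Variance along critical path = 1.778 + 5.444 + 0.111 = 7.333; σ = √7.333 = 2.708 weeks.
Z = (44 − 39) / 2.708 = 1.846
P(T ≤ 44) = Φ(1.846) ≈ 0.968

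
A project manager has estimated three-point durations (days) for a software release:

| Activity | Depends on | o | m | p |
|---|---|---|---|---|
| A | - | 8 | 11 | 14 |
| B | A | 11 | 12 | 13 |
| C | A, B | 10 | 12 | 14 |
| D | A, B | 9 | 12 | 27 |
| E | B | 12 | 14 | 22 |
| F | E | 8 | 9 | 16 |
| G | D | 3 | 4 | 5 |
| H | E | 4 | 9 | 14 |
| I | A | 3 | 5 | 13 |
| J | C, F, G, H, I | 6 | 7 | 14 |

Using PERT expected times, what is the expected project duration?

56 days

te_A = (8 + 4·11 + 14)/6 = 66/6 = 11
te_B = (11 + 4·12 + 13)/6 = 72/6 = 12
te_C = (10 + 4·12 + 14)/6 = 72/6 = 12
te_D = (9 + 4·12 + 27)/6 = 84/6 = 14
te_E = (12 + 4·14 + 22)/6 = 90/6 = 15
te_F = (8 + 4·9 + 16)/6 = 60/6 = 10
te_G = (3 + 4·4 + 5)/6 = 24/6 = 4
te_H = (4 + 4·9 + 14)/6 = 54/6 = 9
te_I = (3 + 4·5 + 13)/6 = 36/6 = 6
te_J = (6 + 4·7 + 14)/6 = 48/6 = 8

Forward pass:
ES_A = 0; EF_A = 11
ES_B = 11; EF_B = 11+12 = 23
ES_C = max(EF_A=11, EF_B=23) = 23; EF_C = 23+12 = 35
ES_D = max(EF_A=11, EF_B=23) = 23; EF_D = 23+14 = 37
ES_E = 23; EF_E = 23+15 = 38
ES_F = 38; EF_F = 38+10 = 48
ES_G = 37; EF_G = 37+4 = 41
ES_H = 38; EF_H = 38+9 = 47
ES_I = 11; EF_I = 11+6 = 17
ES_J = max(EF_C=35, EF_F=48, EF_G=41, EF_H=47, EF_I=17) = 48; EF_J = 48+8 = 56
Expected project duration μ = 56 days. Critical path: A → B → E → F → J.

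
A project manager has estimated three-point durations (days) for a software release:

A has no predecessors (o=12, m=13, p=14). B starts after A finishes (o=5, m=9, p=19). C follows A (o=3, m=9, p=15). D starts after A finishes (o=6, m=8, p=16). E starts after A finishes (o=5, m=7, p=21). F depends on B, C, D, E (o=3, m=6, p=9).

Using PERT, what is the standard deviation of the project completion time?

te_A = (12 + 4·13 + 14)/6 = 78/6 = 13; σ²_A = ((14−12)/6)² = 0.111
te_B = (5 + 4·9 + 19)/6 = 60/6 = 10; σ²_B = ((19−5)/6)² = 5.444
te_C = (3 + 4·9 + 15)/6 = 54/6 = 9; σ²_C = ((15−3)/6)² = 4.000
te_D = (6 + 4·8 + 16)/6 = 54/6 = 9; σ²_D = ((16−6)/6)² = 2.778
te_E = (5 + 4·7 + 21)/6 = 54/6 = 9; σ²_E = ((21−5)/6)² = 7.111
te_F = (3 + 4·6 + 9)/6 = 36/6 = 6; σ²_F = ((9−3)/6)² = 1.000

Forward pass:
ES_A = 0; EF_A = 13
ES_B = 13; EF_B = 13+10 = 23
ES_C = 13; EF_C = 13+9 = 22
ES_D = 13; EF_D = 13+9 = 22
ES_E = 13; EF_E = 13+9 = 22
ES_F = max(EF_B=23, EF_C=22, EF_D=22, EF_E=22) = 23; EF_F = 23+6 = 29
Expected project duration μ = 29 days. Critical path: A → B → F.

Variance along critical path = 0.111 + 5.444 + 1.000 = 6.556
σ = √6.556 = 2.560 days

2.56 days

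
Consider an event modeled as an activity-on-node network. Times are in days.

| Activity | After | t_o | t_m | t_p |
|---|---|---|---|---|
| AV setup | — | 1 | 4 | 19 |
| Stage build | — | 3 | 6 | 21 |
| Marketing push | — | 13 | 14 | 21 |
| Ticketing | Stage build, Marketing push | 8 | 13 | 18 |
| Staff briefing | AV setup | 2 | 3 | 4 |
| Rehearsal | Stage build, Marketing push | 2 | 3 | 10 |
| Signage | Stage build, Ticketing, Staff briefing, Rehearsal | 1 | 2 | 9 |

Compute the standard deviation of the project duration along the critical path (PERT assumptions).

te_AV setup = (1 + 4·4 + 19)/6 = 36/6 = 6; σ²_AV setup = ((19−1)/6)² = 9.000
te_Stage build = (3 + 4·6 + 21)/6 = 48/6 = 8; σ²_Stage build = ((21−3)/6)² = 9.000
te_Marketing push = (13 + 4·14 + 21)/6 = 90/6 = 15; σ²_Marketing push = ((21−13)/6)² = 1.778
te_Ticketing = (8 + 4·13 + 18)/6 = 78/6 = 13; σ²_Ticketing = ((18−8)/6)² = 2.778
te_Staff briefing = (2 + 4·3 + 4)/6 = 18/6 = 3; σ²_Staff briefing = ((4−2)/6)² = 0.111
te_Rehearsal = (2 + 4·3 + 10)/6 = 24/6 = 4; σ²_Rehearsal = ((10−2)/6)² = 1.778
te_Signage = (1 + 4·2 + 9)/6 = 18/6 = 3; σ²_Signage = ((9−1)/6)² = 1.778

Forward pass:
ES_AV setup = 0; EF_AV setup = 6
ES_Stage build = 0; EF_Stage build = 8
ES_Marketing push = 0; EF_Marketing push = 15
ES_Ticketing = max(EF_Stage build=8, EF_Marketing push=15) = 15; EF_Ticketing = 15+13 = 28
ES_Staff briefing = 6; EF_Staff briefing = 6+3 = 9
ES_Rehearsal = max(EF_Stage build=8, EF_Marketing push=15) = 15; EF_Rehearsal = 15+4 = 19
ES_Signage = max(EF_Stage build=8, EF_Ticketing=28, EF_Staff briefing=9, EF_Rehearsal=19) = 28; EF_Signage = 28+3 = 31
Expected project duration μ = 31 days. Critical path: Marketing push → Ticketing → Signage.

Variance along critical path = 1.778 + 2.778 + 1.778 = 6.333
σ = √6.333 = 2.517 days

2.52 days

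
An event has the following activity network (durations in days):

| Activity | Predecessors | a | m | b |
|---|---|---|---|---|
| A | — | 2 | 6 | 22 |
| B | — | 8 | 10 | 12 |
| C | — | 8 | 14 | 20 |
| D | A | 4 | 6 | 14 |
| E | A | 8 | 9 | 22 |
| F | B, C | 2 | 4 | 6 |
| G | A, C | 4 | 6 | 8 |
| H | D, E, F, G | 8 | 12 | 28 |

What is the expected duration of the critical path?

34 days

te_A = (2 + 4·6 + 22)/6 = 48/6 = 8
te_B = (8 + 4·10 + 12)/6 = 60/6 = 10
te_C = (8 + 4·14 + 20)/6 = 84/6 = 14
te_D = (4 + 4·6 + 14)/6 = 42/6 = 7
te_E = (8 + 4·9 + 22)/6 = 66/6 = 11
te_F = (2 + 4·4 + 6)/6 = 24/6 = 4
te_G = (4 + 4·6 + 8)/6 = 36/6 = 6
te_H = (8 + 4·12 + 28)/6 = 84/6 = 14

Forward pass:
ES_A = 0; EF_A = 8
ES_B = 0; EF_B = 10
ES_C = 0; EF_C = 14
ES_D = 8; EF_D = 8+7 = 15
ES_E = 8; EF_E = 8+11 = 19
ES_F = max(EF_B=10, EF_C=14) = 14; EF_F = 14+4 = 18
ES_G = max(EF_A=8, EF_C=14) = 14; EF_G = 14+6 = 20
ES_H = max(EF_D=15, EF_E=19, EF_F=18, EF_G=20) = 20; EF_H = 20+14 = 34
Expected project duration μ = 34 days. Critical path: C → G → H.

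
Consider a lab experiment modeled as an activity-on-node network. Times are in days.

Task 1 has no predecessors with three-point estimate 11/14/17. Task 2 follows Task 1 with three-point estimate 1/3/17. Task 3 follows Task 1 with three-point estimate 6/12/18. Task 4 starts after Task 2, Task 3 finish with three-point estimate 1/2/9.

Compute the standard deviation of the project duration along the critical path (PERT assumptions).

te_Task 1 = (11 + 4·14 + 17)/6 = 84/6 = 14; σ²_Task 1 = ((17−11)/6)² = 1.000
te_Task 2 = (1 + 4·3 + 17)/6 = 30/6 = 5; σ²_Task 2 = ((17−1)/6)² = 7.111
te_Task 3 = (6 + 4·12 + 18)/6 = 72/6 = 12; σ²_Task 3 = ((18−6)/6)² = 4.000
te_Task 4 = (1 + 4·2 + 9)/6 = 18/6 = 3; σ²_Task 4 = ((9−1)/6)² = 1.778

Forward pass:
ES_Task 1 = 0; EF_Task 1 = 14
ES_Task 2 = 14; EF_Task 2 = 14+5 = 19
ES_Task 3 = 14; EF_Task 3 = 14+12 = 26
ES_Task 4 = max(EF_Task 2=19, EF_Task 3=26) = 26; EF_Task 4 = 26+3 = 29
Expected project duration μ = 29 days. Critical path: Task 1 → Task 3 → Task 4.

Variance along critical path = 1.000 + 4.000 + 1.778 = 6.778
σ = √6.778 = 2.603 days

2.60 days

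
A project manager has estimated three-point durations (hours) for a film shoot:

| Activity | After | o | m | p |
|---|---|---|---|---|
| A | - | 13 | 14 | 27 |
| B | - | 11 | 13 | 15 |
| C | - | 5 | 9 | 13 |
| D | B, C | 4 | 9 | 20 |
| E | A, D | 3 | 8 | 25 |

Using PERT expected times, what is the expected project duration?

te_A = (13 + 4·14 + 27)/6 = 96/6 = 16
te_B = (11 + 4·13 + 15)/6 = 78/6 = 13
te_C = (5 + 4·9 + 13)/6 = 54/6 = 9
te_D = (4 + 4·9 + 20)/6 = 60/6 = 10
te_E = (3 + 4·8 + 25)/6 = 60/6 = 10

Forward pass:
ES_A = 0; EF_A = 16
ES_B = 0; EF_B = 13
ES_C = 0; EF_C = 9
ES_D = max(EF_B=13, EF_C=9) = 13; EF_D = 13+10 = 23
ES_E = max(EF_A=16, EF_D=23) = 23; EF_E = 23+10 = 33
Expected project duration μ = 33 hours. Critical path: B → D → E.

33 hours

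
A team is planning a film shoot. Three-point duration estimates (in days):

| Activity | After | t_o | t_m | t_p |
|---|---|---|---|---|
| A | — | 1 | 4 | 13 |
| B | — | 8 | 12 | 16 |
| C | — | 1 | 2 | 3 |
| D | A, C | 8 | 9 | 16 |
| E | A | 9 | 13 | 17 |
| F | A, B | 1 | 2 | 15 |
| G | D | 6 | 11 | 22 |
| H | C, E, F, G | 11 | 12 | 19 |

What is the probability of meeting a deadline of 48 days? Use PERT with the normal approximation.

0.982

te_A = (1 + 4·4 + 13)/6 = 30/6 = 5; σ²_A = ((13−1)/6)² = 4.000
te_B = (8 + 4·12 + 16)/6 = 72/6 = 12; σ²_B = ((16−8)/6)² = 1.778
te_C = (1 + 4·2 + 3)/6 = 12/6 = 2; σ²_C = ((3−1)/6)² = 0.111
te_D = (8 + 4·9 + 16)/6 = 60/6 = 10; σ²_D = ((16−8)/6)² = 1.778
te_E = (9 + 4·13 + 17)/6 = 78/6 = 13; σ²_E = ((17−9)/6)² = 1.778
te_F = (1 + 4·2 + 15)/6 = 24/6 = 4; σ²_F = ((15−1)/6)² = 5.444
te_G = (6 + 4·11 + 22)/6 = 72/6 = 12; σ²_G = ((22−6)/6)² = 7.111
te_H = (11 + 4·12 + 19)/6 = 78/6 = 13; σ²_H = ((19−11)/6)² = 1.778

Forward pass:
ES_A = 0; EF_A = 5
ES_B = 0; EF_B = 12
ES_C = 0; EF_C = 2
ES_D = max(EF_A=5, EF_C=2) = 5; EF_D = 5+10 = 15
ES_E = 5; EF_E = 5+13 = 18
ES_F = max(EF_A=5, EF_B=12) = 12; EF_F = 12+4 = 16
ES_G = 15; EF_G = 15+12 = 27
ES_H = max(EF_C=2, EF_E=18, EF_F=16, EF_G=27) = 27; EF_H = 27+13 = 40
Expected project duration μ = 40 days. Critical path: A → D → G → H.

Variance along critical path = 4.000 + 1.778 + 7.111 + 1.778 = 14.667; σ = √14.667 = 3.830 days.
Z = (48 − 40) / 3.830 = 2.089
P(T ≤ 48) = Φ(2.089) ≈ 0.982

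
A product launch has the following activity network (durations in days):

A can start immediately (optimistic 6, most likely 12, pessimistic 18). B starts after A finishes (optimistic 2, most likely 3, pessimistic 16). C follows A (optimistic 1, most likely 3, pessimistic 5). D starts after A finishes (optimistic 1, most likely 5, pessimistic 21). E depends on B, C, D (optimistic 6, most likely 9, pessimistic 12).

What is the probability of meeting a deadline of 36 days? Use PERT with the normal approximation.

0.977

te_A = (6 + 4·12 + 18)/6 = 72/6 = 12; σ²_A = ((18−6)/6)² = 4.000
te_B = (2 + 4·3 + 16)/6 = 30/6 = 5; σ²_B = ((16−2)/6)² = 5.444
te_C = (1 + 4·3 + 5)/6 = 18/6 = 3; σ²_C = ((5−1)/6)² = 0.444
te_D = (1 + 4·5 + 21)/6 = 42/6 = 7; σ²_D = ((21−1)/6)² = 11.111
te_E = (6 + 4·9 + 12)/6 = 54/6 = 9; σ²_E = ((12−6)/6)² = 1.000

Forward pass:
ES_A = 0; EF_A = 12
ES_B = 12; EF_B = 12+5 = 17
ES_C = 12; EF_C = 12+3 = 15
ES_D = 12; EF_D = 12+7 = 19
ES_E = max(EF_B=17, EF_C=15, EF_D=19) = 19; EF_E = 19+9 = 28
Expected project duration μ = 28 days. Critical path: A → D → E.

Variance along critical path = 4.000 + 11.111 + 1.000 = 16.111; σ = √16.111 = 4.014 days.
Z = (36 − 28) / 4.014 = 1.993
P(T ≤ 36) = Φ(1.993) ≈ 0.977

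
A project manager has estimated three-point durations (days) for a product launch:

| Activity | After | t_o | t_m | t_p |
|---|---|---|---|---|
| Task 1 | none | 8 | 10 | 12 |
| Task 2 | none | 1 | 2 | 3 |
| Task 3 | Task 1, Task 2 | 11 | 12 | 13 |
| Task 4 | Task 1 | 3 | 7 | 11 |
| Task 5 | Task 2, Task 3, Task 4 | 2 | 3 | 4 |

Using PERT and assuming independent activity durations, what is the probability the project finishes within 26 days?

te_Task 1 = (8 + 4·10 + 12)/6 = 60/6 = 10; σ²_Task 1 = ((12−8)/6)² = 0.444
te_Task 2 = (1 + 4·2 + 3)/6 = 12/6 = 2; σ²_Task 2 = ((3−1)/6)² = 0.111
te_Task 3 = (11 + 4·12 + 13)/6 = 72/6 = 12; σ²_Task 3 = ((13−11)/6)² = 0.111
te_Task 4 = (3 + 4·7 + 11)/6 = 42/6 = 7; σ²_Task 4 = ((11−3)/6)² = 1.778
te_Task 5 = (2 + 4·3 + 4)/6 = 18/6 = 3; σ²_Task 5 = ((4−2)/6)² = 0.111

Forward pass:
ES_Task 1 = 0; EF_Task 1 = 10
ES_Task 2 = 0; EF_Task 2 = 2
ES_Task 3 = max(EF_Task 1=10, EF_Task 2=2) = 10; EF_Task 3 = 10+12 = 22
ES_Task 4 = 10; EF_Task 4 = 10+7 = 17
ES_Task 5 = max(EF_Task 2=2, EF_Task 3=22, EF_Task 4=17) = 22; EF_Task 5 = 22+3 = 25
Expected project duration μ = 25 days. Critical path: Task 1 → Task 3 → Task 5.

Variance along critical path = 0.444 + 0.111 + 0.111 = 0.667; σ = √0.667 = 0.816 days.
Z = (26 − 25) / 0.816 = 1.225
P(T ≤ 26) = Φ(1.225) ≈ 0.890

0.890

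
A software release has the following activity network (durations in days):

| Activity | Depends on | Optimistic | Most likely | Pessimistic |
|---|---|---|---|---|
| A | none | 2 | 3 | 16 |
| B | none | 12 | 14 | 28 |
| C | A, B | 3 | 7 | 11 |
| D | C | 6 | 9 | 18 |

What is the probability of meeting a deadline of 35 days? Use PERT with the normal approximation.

te_A = (2 + 4·3 + 16)/6 = 30/6 = 5; σ²_A = ((16−2)/6)² = 5.444
te_B = (12 + 4·14 + 28)/6 = 96/6 = 16; σ²_B = ((28−12)/6)² = 7.111
te_C = (3 + 4·7 + 11)/6 = 42/6 = 7; σ²_C = ((11−3)/6)² = 1.778
te_D = (6 + 4·9 + 18)/6 = 60/6 = 10; σ²_D = ((18−6)/6)² = 4.000

Forward pass:
ES_A = 0; EF_A = 5
ES_B = 0; EF_B = 16
ES_C = max(EF_A=5, EF_B=16) = 16; EF_C = 16+7 = 23
ES_D = 23; EF_D = 23+10 = 33
Expected project duration μ = 33 days. Critical path: B → C → D.

Variance along critical path = 7.111 + 1.778 + 4.000 = 12.889; σ = √12.889 = 3.590 days.
Z = (35 − 33) / 3.590 = 0.557
P(T ≤ 35) = Φ(0.557) ≈ 0.711

0.711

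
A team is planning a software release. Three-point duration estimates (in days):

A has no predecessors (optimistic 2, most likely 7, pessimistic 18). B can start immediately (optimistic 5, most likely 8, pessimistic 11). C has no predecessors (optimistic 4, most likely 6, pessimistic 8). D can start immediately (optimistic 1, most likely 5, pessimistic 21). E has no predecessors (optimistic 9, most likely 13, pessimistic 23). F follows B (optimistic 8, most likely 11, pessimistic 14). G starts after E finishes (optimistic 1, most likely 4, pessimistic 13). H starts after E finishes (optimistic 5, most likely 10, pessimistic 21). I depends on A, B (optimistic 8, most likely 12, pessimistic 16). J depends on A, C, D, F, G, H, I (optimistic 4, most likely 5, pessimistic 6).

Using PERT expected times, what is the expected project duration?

30 days

te_A = (2 + 4·7 + 18)/6 = 48/6 = 8
te_B = (5 + 4·8 + 11)/6 = 48/6 = 8
te_C = (4 + 4·6 + 8)/6 = 36/6 = 6
te_D = (1 + 4·5 + 21)/6 = 42/6 = 7
te_E = (9 + 4·13 + 23)/6 = 84/6 = 14
te_F = (8 + 4·11 + 14)/6 = 66/6 = 11
te_G = (1 + 4·4 + 13)/6 = 30/6 = 5
te_H = (5 + 4·10 + 21)/6 = 66/6 = 11
te_I = (8 + 4·12 + 16)/6 = 72/6 = 12
te_J = (4 + 4·5 + 6)/6 = 30/6 = 5

Forward pass:
ES_A = 0; EF_A = 8
ES_B = 0; EF_B = 8
ES_C = 0; EF_C = 6
ES_D = 0; EF_D = 7
ES_E = 0; EF_E = 14
ES_F = 8; EF_F = 8+11 = 19
ES_G = 14; EF_G = 14+5 = 19
ES_H = 14; EF_H = 14+11 = 25
ES_I = max(EF_A=8, EF_B=8) = 8; EF_I = 8+12 = 20
ES_J = max(EF_A=8, EF_C=6, EF_D=7, EF_F=19, EF_G=19, EF_H=25, EF_I=20) = 25; EF_J = 25+5 = 30
Expected project duration μ = 30 days. Critical path: E → H → J.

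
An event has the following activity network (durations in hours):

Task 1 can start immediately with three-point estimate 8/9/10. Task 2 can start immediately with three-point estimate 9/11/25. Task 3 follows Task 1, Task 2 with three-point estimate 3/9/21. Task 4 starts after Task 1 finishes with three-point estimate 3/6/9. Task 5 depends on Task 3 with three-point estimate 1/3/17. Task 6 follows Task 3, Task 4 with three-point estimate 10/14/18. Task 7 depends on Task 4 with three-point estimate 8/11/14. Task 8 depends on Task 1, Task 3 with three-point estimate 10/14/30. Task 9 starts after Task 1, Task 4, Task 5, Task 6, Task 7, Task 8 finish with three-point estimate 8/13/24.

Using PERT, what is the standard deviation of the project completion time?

5.86 hours

te_Task 1 = (8 + 4·9 + 10)/6 = 54/6 = 9; σ²_Task 1 = ((10−8)/6)² = 0.111
te_Task 2 = (9 + 4·11 + 25)/6 = 78/6 = 13; σ²_Task 2 = ((25−9)/6)² = 7.111
te_Task 3 = (3 + 4·9 + 21)/6 = 60/6 = 10; σ²_Task 3 = ((21−3)/6)² = 9.000
te_Task 4 = (3 + 4·6 + 9)/6 = 36/6 = 6; σ²_Task 4 = ((9−3)/6)² = 1.000
te_Task 5 = (1 + 4·3 + 17)/6 = 30/6 = 5; σ²_Task 5 = ((17−1)/6)² = 7.111
te_Task 6 = (10 + 4·14 + 18)/6 = 84/6 = 14; σ²_Task 6 = ((18−10)/6)² = 1.778
te_Task 7 = (8 + 4·11 + 14)/6 = 66/6 = 11; σ²_Task 7 = ((14−8)/6)² = 1.000
te_Task 8 = (10 + 4·14 + 30)/6 = 96/6 = 16; σ²_Task 8 = ((30−10)/6)² = 11.111
te_Task 9 = (8 + 4·13 + 24)/6 = 84/6 = 14; σ²_Task 9 = ((24−8)/6)² = 7.111

Forward pass:
ES_Task 1 = 0; EF_Task 1 = 9
ES_Task 2 = 0; EF_Task 2 = 13
ES_Task 3 = max(EF_Task 1=9, EF_Task 2=13) = 13; EF_Task 3 = 13+10 = 23
ES_Task 4 = 9; EF_Task 4 = 9+6 = 15
ES_Task 5 = 23; EF_Task 5 = 23+5 = 28
ES_Task 6 = max(EF_Task 3=23, EF_Task 4=15) = 23; EF_Task 6 = 23+14 = 37
ES_Task 7 = 15; EF_Task 7 = 15+11 = 26
ES_Task 8 = max(EF_Task 1=9, EF_Task 3=23) = 23; EF_Task 8 = 23+16 = 39
ES_Task 9 = max(EF_Task 1=9, EF_Task 4=15, EF_Task 5=28, EF_Task 6=37, EF_Task 7=26, EF_Task 8=39) = 39; EF_Task 9 = 39+14 = 53
Expected project duration μ = 53 hours. Critical path: Task 2 → Task 3 → Task 8 → Task 9.

Variance along critical path = 7.111 + 9.000 + 11.111 + 7.111 = 34.333
σ = √34.333 = 5.859 hours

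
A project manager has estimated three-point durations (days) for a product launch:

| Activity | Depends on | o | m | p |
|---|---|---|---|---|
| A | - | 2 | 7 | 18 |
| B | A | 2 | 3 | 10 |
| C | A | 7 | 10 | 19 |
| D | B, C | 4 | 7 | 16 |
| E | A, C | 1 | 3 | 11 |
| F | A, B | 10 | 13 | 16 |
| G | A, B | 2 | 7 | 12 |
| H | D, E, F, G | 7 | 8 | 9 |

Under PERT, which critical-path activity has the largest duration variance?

te_A = (2 + 4·7 + 18)/6 = 48/6 = 8; σ²_A = ((18−2)/6)² = 7.111
te_B = (2 + 4·3 + 10)/6 = 24/6 = 4; σ²_B = ((10−2)/6)² = 1.778
te_C = (7 + 4·10 + 19)/6 = 66/6 = 11; σ²_C = ((19−7)/6)² = 4.000
te_D = (4 + 4·7 + 16)/6 = 48/6 = 8; σ²_D = ((16−4)/6)² = 4.000
te_E = (1 + 4·3 + 11)/6 = 24/6 = 4; σ²_E = ((11−1)/6)² = 2.778
te_F = (10 + 4·13 + 16)/6 = 78/6 = 13; σ²_F = ((16−10)/6)² = 1.000
te_G = (2 + 4·7 + 12)/6 = 42/6 = 7; σ²_G = ((12−2)/6)² = 2.778
te_H = (7 + 4·8 + 9)/6 = 48/6 = 8; σ²_H = ((9−7)/6)² = 0.111

Forward pass:
ES_A = 0; EF_A = 8
ES_B = 8; EF_B = 8+4 = 12
ES_C = 8; EF_C = 8+11 = 19
ES_D = max(EF_B=12, EF_C=19) = 19; EF_D = 19+8 = 27
ES_E = max(EF_A=8, EF_C=19) = 19; EF_E = 19+4 = 23
ES_F = max(EF_A=8, EF_B=12) = 12; EF_F = 12+13 = 25
ES_G = max(EF_A=8, EF_B=12) = 12; EF_G = 12+7 = 19
ES_H = max(EF_D=27, EF_E=23, EF_F=25, EF_G=19) = 27; EF_H = 27+8 = 35
Expected project duration μ = 35 days. Critical path: A → C → D → H.

Variances on critical path: σ²_A=7.111, σ²_C=4.000, σ²_D=4.000, σ²_H=0.111.
Largest is σ²_A = 7.111.

A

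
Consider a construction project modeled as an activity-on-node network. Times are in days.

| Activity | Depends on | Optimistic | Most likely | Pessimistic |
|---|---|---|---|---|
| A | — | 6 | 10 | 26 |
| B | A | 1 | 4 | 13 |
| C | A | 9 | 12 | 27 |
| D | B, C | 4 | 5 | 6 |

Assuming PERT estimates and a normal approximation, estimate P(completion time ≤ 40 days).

te_A = (6 + 4·10 + 26)/6 = 72/6 = 12; σ²_A = ((26−6)/6)² = 11.111
te_B = (1 + 4·4 + 13)/6 = 30/6 = 5; σ²_B = ((13−1)/6)² = 4.000
te_C = (9 + 4·12 + 27)/6 = 84/6 = 14; σ²_C = ((27−9)/6)² = 9.000
te_D = (4 + 4·5 + 6)/6 = 30/6 = 5; σ²_D = ((6−4)/6)² = 0.111

Forward pass:
ES_A = 0; EF_A = 12
ES_B = 12; EF_B = 12+5 = 17
ES_C = 12; EF_C = 12+14 = 26
ES_D = max(EF_B=17, EF_C=26) = 26; EF_D = 26+5 = 31
Expected project duration μ = 31 days. Critical path: A → C → D.

Variance along critical path = 11.111 + 9.000 + 0.111 = 20.222; σ = √20.222 = 4.497 days.
Z = (40 − 31) / 4.497 = 2.001
P(T ≤ 40) = Φ(2.001) ≈ 0.977

0.977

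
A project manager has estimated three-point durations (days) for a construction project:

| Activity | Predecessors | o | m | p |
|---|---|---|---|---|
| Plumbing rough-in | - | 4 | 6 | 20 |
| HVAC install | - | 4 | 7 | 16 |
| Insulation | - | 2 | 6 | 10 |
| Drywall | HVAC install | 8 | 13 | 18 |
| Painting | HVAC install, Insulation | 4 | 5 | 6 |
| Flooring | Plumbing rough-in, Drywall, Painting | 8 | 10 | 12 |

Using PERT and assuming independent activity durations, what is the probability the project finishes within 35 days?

te_Plumbing rough-in = (4 + 4·6 + 20)/6 = 48/6 = 8; σ²_Plumbing rough-in = ((20−4)/6)² = 7.111
te_HVAC install = (4 + 4·7 + 16)/6 = 48/6 = 8; σ²_HVAC install = ((16−4)/6)² = 4.000
te_Insulation = (2 + 4·6 + 10)/6 = 36/6 = 6; σ²_Insulation = ((10−2)/6)² = 1.778
te_Drywall = (8 + 4·13 + 18)/6 = 78/6 = 13; σ²_Drywall = ((18−8)/6)² = 2.778
te_Painting = (4 + 4·5 + 6)/6 = 30/6 = 5; σ²_Painting = ((6−4)/6)² = 0.111
te_Flooring = (8 + 4·10 + 12)/6 = 60/6 = 10; σ²_Flooring = ((12−8)/6)² = 0.444

Forward pass:
ES_Plumbing rough-in = 0; EF_Plumbing rough-in = 8
ES_HVAC install = 0; EF_HVAC install = 8
ES_Insulation = 0; EF_Insulation = 6
ES_Drywall = 8; EF_Drywall = 8+13 = 21
ES_Painting = max(EF_HVAC install=8, EF_Insulation=6) = 8; EF_Painting = 8+5 = 13
ES_Flooring = max(EF_Plumbing rough-in=8, EF_Drywall=21, EF_Painting=13) = 21; EF_Flooring = 21+10 = 31
Expected project duration μ = 31 days. Critical path: HVAC install → Drywall → Flooring.

Variance along critical path = 4.000 + 2.778 + 0.444 = 7.222; σ = √7.222 = 2.687 days.
Z = (35 − 31) / 2.687 = 1.488
P(T ≤ 35) = Φ(1.488) ≈ 0.932

0.932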